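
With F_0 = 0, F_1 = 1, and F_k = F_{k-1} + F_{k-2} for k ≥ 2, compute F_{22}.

17711

Iterating the recurrence up to F_{15} = 610 and F_{14} = 377:
F_{16} = F_{15} + F_{14} = 610 + 377 = 987
F_{17} = F_{16} + F_{15} = 987 + 610 = 1597
F_{18} = F_{17} + F_{16} = 1597 + 987 = 2584
F_{19} = F_{18} + F_{17} = 2584 + 1597 = 4181
F_{20} = F_{19} + F_{18} = 4181 + 2584 = 6765
F_{21} = F_{20} + F_{19} = 6765 + 4181 = 10946
F_{22} = F_{21} + F_{20} = 10946 + 6765 = 17711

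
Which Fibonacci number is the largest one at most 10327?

6765

6765 ≤ 10327 < 10946, so the largest Fibonacci number not exceeding 10327 is 6765.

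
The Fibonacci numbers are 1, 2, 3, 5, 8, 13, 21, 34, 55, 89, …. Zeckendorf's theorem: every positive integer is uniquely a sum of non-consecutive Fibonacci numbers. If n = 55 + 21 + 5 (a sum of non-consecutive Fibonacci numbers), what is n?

81

55 + 21 + 5 = 81.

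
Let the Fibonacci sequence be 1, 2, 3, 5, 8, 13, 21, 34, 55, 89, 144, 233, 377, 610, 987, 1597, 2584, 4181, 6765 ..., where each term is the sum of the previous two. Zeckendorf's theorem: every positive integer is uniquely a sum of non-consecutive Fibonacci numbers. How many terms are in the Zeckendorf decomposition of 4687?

6

Greedily peel off the largest Fibonacci term at each step:
largest Fibonacci ≤ 4687 is 4181; 4687 − 4181 = 506
largest Fibonacci ≤ 506 is 377; 506 − 377 = 129
largest Fibonacci ≤ 129 is 89; 129 − 89 = 40
largest Fibonacci ≤ 40 is 34; 40 − 34 = 6
largest Fibonacci ≤ 6 is 5; 6 − 5 = 1
largest Fibonacci ≤ 1 is 1; 1 − 1 = 0
4687 = 4181 + 377 + 89 + 34 + 5 + 1, which has 6 terms.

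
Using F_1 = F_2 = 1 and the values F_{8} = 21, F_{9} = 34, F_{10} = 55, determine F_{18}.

By the addition formula F_{m+n} = F_m F_{n+1} + F_{m−1} F_n with m=9, n=9: F_{18} = 34·55 + 21·34 = 1870 + 714 = 2584.

2584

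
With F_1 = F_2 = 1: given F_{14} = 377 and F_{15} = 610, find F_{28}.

317811

By the doubling identity F_{2k} = F_k(2F_{k+1} − F_k): F_{28} = 377·(2·610 − 377) = 377·843 = 317811.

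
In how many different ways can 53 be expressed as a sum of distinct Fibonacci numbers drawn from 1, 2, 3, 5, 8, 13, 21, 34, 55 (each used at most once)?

Starting from the Zeckendorf form and repeatedly splitting a term F_k into F_{k−1} + F_{k−2} (when neither is already used) reaches every representation.
53 = 34+13+5+1 = 34+13+3+2+1 = 34+8+5+3+2+1 = 21+13+8+5+3+2+1 — 4 representations.

4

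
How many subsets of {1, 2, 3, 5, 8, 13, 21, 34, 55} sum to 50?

6

Starting from the Zeckendorf form and repeatedly splitting a term F_k into F_{k−1} + F_{k−2} (when neither is already used) reaches every representation.
50 = 34+13+3 = 34+13+2+1 = 34+8+5+3 = 34+8+5+2+1 = … (2 more), for 6 in all.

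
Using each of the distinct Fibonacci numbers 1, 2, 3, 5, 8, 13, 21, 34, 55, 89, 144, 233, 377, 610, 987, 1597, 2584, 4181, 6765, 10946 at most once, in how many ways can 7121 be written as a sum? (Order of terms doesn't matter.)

40

7121 = 6765+233+89+34 = 6765+233+89+21+13 = 4181+2584+233+89+34 = 6765+233+89+21+8+5 = … (36 more), for 40 in all.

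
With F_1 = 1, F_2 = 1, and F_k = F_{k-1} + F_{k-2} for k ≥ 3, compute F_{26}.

Iterating the recurrence up to F_{22} = 17711 and F_{21} = 10946:
F_{23} = F_{22} + F_{21} = 17711 + 10946 = 28657
F_{24} = F_{23} + F_{22} = 28657 + 17711 = 46368
F_{25} = F_{24} + F_{23} = 46368 + 28657 = 75025
F_{26} = F_{25} + F_{24} = 75025 + 46368 = 121393

121393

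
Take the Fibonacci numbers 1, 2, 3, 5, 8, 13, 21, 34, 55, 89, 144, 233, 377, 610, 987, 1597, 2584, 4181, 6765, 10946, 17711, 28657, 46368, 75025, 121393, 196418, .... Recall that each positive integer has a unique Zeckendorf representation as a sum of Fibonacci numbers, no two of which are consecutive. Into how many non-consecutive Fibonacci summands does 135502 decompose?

7

121393 ≤ 135502 < 196418, so take 121393; remainder 14109
10946 ≤ 14109 < 17711, so take 10946; remainder 3163
2584 ≤ 3163 < 4181, so take 2584; remainder 579
377 ≤ 579 < 610, so take 377; remainder 202
144 ≤ 202 < 233, so take 144; remainder 58
55 ≤ 58 < 89, so take 55; remainder 3
3 ≤ 3 < 5, so take 3; remainder 0
135502 = 121393 + 10946 + 2584 + 377 + 144 + 55 + 3, which has 7 terms.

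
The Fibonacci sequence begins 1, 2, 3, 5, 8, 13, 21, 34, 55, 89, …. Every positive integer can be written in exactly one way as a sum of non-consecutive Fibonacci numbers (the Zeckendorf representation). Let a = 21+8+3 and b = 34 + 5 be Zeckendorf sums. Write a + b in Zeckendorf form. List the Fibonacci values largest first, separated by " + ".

55 + 13 + 3

The two numbers are 32 and 39, so their sum is 71.
Greedily peel off the largest Fibonacci term at each step:
take 55 (≤ 71); 71 − 55 = 16
take 13 (≤ 16); 16 − 13 = 3
take 3 (≤ 3); 3 − 3 = 0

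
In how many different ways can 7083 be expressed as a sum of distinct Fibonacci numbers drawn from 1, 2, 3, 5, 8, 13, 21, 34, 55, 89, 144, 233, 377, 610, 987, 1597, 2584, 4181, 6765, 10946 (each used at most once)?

32

7083 = 6765+233+55+21+8+1 = 6765+233+55+21+5+3+1 = 6765+144+89+55+21+8+1 = … (29 more), for 32 in all.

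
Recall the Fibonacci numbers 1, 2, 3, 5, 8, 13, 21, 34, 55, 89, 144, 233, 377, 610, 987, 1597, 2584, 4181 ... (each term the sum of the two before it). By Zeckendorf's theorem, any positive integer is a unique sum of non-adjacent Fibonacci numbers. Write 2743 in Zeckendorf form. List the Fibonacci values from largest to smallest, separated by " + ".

2584 + 144 + 13 + 2

2743 − 2584 = 159
159 − 144 = 15
15 − 13 = 2
2 − 2 = 0
So 2743 = 2584 + 144 + 13 + 2, with no two terms consecutive in the sequence.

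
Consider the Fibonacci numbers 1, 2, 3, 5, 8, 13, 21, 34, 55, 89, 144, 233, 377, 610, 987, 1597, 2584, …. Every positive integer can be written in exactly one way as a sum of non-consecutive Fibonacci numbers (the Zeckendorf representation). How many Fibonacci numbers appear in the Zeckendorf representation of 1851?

Repeatedly subtract the largest Fibonacci number that fits:
1851 − 1597 = 254
254 − 233 = 21
21 − 21 = 0
1851 = 1597 + 233 + 21, which has 3 terms.

3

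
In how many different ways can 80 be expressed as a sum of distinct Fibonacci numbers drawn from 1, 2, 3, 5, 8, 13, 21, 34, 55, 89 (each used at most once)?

80 = 55+21+3+1 = 55+13+8+3+1 = 34+21+13+8+3+1 — 3 representations.

3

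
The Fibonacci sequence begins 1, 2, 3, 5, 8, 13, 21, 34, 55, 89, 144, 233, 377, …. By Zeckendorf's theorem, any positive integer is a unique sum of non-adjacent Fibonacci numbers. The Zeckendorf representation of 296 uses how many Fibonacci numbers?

take 233 (≤ 296); 296 − 233 = 63
take 55 (≤ 63); 63 − 55 = 8
take 8 (≤ 8); 8 − 8 = 0
296 = 233 + 55 + 8, which has 3 terms.

3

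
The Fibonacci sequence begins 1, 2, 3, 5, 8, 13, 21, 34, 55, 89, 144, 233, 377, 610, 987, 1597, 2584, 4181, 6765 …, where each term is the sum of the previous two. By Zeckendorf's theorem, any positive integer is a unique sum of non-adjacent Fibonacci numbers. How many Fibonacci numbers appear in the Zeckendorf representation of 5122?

6

5122: greatest Fibonacci not exceeding it is 4181, leaving 941
941: greatest Fibonacci not exceeding it is 610, leaving 331
331: greatest Fibonacci not exceeding it is 233, leaving 98
98: greatest Fibonacci not exceeding it is 89, leaving 9
9: greatest Fibonacci not exceeding it is 8, leaving 1
1: greatest Fibonacci not exceeding it is 1, leaving 0
5122 = 4181 + 610 + 233 + 89 + 8 + 1, which has 6 terms.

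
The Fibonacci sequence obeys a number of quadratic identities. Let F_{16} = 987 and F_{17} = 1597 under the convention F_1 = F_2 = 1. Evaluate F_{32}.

By the doubling identity F_{2k} = F_k(2F_{k+1} − F_k): F_{32} = 987·(2·1597 − 987) = 987·2207 = 2178309.

2178309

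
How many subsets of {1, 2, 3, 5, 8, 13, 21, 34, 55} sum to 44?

Starting from the Zeckendorf form and repeatedly splitting a term F_k into F_{k−1} + F_{k−2} (when neither is already used) reaches every representation.
44 = 34+8+2 = 34+5+3+2 = 21+13+8+2 = 21+13+5+3+2 — 4 representations.

4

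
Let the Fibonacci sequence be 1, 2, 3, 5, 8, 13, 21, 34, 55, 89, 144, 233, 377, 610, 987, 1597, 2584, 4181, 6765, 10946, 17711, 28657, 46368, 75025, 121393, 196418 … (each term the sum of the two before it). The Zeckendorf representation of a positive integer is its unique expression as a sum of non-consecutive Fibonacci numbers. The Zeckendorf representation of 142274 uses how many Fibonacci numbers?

Greedy algorithm:
121393 ≤ 142274 < 196418, so take 121393; remainder 20881
17711 ≤ 20881 < 28657, so take 17711; remainder 3170
2584 ≤ 3170 < 4181, so take 2584; remainder 586
377 ≤ 586 < 610, so take 377; remainder 209
144 ≤ 209 < 233, so take 144; remainder 65
55 ≤ 65 < 89, so take 55; remainder 10
8 ≤ 10 < 13, so take 8; remainder 2
2 ≤ 2 < 3, so take 2; remainder 0
142274 = 121393 + 17711 + 2584 + 377 + 144 + 55 + 8 + 2, which has 8 terms.

8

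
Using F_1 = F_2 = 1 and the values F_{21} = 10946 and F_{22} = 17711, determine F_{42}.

By the doubling identity F_{2k} = F_k(2F_{k+1} − F_k): F_{42} = 10946·(2·17711 − 10946) = 10946·24476 = 267914296.

267914296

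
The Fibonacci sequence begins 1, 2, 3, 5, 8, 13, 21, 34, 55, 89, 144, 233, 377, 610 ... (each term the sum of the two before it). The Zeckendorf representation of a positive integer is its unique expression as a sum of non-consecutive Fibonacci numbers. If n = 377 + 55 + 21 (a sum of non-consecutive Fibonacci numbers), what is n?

453

377 + 55 + 21 = 453.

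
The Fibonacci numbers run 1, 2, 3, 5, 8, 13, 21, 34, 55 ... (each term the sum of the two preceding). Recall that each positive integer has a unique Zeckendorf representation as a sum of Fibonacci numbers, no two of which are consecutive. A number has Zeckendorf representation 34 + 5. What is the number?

34 + 5 = 39.

39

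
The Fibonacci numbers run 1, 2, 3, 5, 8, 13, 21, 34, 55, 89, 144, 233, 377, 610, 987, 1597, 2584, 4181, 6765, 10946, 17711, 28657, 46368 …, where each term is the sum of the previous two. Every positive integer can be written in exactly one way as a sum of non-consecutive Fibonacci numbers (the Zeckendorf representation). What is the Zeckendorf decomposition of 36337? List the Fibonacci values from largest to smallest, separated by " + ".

28657 ≤ 36337 < 46368, so take 28657; remainder 7680
6765 ≤ 7680 < 10946, so take 6765; remainder 915
610 ≤ 915 < 987, so take 610; remainder 305
233 ≤ 305 < 377, so take 233; remainder 72
55 ≤ 72 < 89, so take 55; remainder 17
13 ≤ 17 < 21, so take 13; remainder 4
3 ≤ 4 < 5, so take 3; remainder 1
1 ≤ 1 < 2, so take 1; remainder 0
So 36337 = 28657 + 6765 + 610 + 233 + 55 + 13 + 3 + 1, with no two terms consecutive in the sequence.

28657 + 6765 + 610 + 233 + 55 + 13 + 3 + 1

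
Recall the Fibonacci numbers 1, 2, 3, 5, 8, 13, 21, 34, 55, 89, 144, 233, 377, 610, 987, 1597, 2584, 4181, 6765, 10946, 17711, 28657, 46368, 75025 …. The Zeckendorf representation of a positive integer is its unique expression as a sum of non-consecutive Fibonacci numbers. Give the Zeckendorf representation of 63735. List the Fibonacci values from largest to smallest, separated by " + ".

Greedy algorithm:
63735: greatest Fibonacci not exceeding it is 46368, leaving 17367
17367: greatest Fibonacci not exceeding it is 10946, leaving 6421
6421: greatest Fibonacci not exceeding it is 4181, leaving 2240
2240: greatest Fibonacci not exceeding it is 1597, leaving 643
643: greatest Fibonacci not exceeding it is 610, leaving 33
33: greatest Fibonacci not exceeding it is 21, leaving 12
12: greatest Fibonacci not exceeding it is 8, leaving 4
4: greatest Fibonacci not exceeding it is 3, leaving 1
1: greatest Fibonacci not exceeding it is 1, leaving 0
So 63735 = 46368 + 10946 + 4181 + 1597 + 610 + 21 + 8 + 3 + 1, with no two terms consecutive in the sequence.

46368 + 10946 + 4181 + 1597 + 610 + 21 + 8 + 3 + 1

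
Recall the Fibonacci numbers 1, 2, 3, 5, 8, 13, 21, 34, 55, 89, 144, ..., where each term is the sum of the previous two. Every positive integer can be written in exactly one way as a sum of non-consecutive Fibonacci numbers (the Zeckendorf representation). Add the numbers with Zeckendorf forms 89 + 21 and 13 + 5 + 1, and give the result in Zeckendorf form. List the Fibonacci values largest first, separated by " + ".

89 + 34 + 5 + 1

The two numbers are 110 and 19, so their sum is 129.
largest Fibonacci ≤ 129 is 89; 129 − 89 = 40
largest Fibonacci ≤ 40 is 34; 40 − 34 = 6
largest Fibonacci ≤ 6 is 5; 6 − 5 = 1
largest Fibonacci ≤ 1 is 1; 1 − 1 = 0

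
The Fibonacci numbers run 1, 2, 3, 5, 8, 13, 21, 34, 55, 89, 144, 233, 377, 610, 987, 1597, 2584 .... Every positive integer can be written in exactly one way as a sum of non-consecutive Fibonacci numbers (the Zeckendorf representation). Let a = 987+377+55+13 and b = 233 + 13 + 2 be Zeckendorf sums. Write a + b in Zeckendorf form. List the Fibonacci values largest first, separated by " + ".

1597 + 55 + 21 + 5 + 2

The two numbers are 1432 and 248, so their sum is 1680.
largest Fibonacci ≤ 1680 is 1597; 1680 − 1597 = 83
largest Fibonacci ≤ 83 is 55; 83 − 55 = 28
largest Fibonacci ≤ 28 is 21; 28 − 21 = 7
largest Fibonacci ≤ 7 is 5; 7 − 5 = 2
largest Fibonacci ≤ 2 is 2; 2 − 2 = 0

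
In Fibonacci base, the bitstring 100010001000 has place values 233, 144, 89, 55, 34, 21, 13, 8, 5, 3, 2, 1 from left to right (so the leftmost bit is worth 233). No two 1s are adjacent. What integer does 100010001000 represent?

Summing the place values of the 1 bits: 233 + 34 + 5 = 272.

272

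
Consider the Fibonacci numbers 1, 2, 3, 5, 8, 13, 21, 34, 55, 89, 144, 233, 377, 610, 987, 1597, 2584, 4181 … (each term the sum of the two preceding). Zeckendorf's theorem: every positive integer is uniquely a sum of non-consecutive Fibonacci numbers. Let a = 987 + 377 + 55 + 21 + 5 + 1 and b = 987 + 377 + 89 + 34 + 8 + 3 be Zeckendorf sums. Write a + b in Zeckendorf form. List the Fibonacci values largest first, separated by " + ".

The two numbers are 1446 and 1498, so their sum is 2944.
Greedy algorithm:
2584 ≤ 2944 < 4181, so take 2584; remainder 360
233 ≤ 360 < 377, so take 233; remainder 127
89 ≤ 127 < 144, so take 89; remainder 38
34 ≤ 38 < 55, so take 34; remainder 4
3 ≤ 4 < 5, so take 3; remainder 1
1 ≤ 1 < 2, so take 1; remainder 0

2584 + 233 + 89 + 34 + 3 + 1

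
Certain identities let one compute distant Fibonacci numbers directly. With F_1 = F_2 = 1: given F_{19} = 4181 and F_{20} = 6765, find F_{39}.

63245986

By F_{2k+1} = F_k² + F_{k+1}²: F_{39} = 4181² + 6765² = 17480761 + 45765225 = 63245986.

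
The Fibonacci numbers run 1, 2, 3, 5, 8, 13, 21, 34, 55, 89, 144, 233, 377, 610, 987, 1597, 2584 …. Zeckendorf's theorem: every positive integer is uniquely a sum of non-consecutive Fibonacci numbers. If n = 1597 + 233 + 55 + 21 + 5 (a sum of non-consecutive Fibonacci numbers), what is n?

1597 + 233 + 55 + 21 + 5 = 1911.

1911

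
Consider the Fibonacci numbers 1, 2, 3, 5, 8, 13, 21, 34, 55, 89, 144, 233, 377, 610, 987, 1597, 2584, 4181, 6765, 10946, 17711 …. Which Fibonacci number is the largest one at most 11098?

10946 ≤ 11098 < 17711, so the largest Fibonacci number not exceeding 11098 is 10946.

10946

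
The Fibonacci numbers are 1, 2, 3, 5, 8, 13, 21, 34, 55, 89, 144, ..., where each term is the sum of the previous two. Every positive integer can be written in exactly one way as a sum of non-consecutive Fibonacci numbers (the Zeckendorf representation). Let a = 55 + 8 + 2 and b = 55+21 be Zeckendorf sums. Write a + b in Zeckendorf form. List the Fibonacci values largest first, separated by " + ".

89 + 34 + 13 + 5

The two numbers are 65 and 76, so their sum is 141.
141 − 89 = 52
52 − 34 = 18
18 − 13 = 5
5 − 5 = 0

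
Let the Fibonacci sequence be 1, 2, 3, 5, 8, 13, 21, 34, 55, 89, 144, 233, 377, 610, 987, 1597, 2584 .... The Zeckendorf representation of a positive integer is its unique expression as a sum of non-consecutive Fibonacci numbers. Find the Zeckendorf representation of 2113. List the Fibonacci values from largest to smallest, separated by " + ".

1597 + 377 + 89 + 34 + 13 + 3

Greedily peel off the largest Fibonacci term at each step:
largest Fibonacci ≤ 2113 is 1597; 2113 − 1597 = 516
largest Fibonacci ≤ 516 is 377; 516 − 377 = 139
largest Fibonacci ≤ 139 is 89; 139 − 89 = 50
largest Fibonacci ≤ 50 is 34; 50 − 34 = 16
largest Fibonacci ≤ 16 is 13; 16 − 13 = 3
largest Fibonacci ≤ 3 is 3; 3 − 3 = 0
So 2113 = 1597 + 377 + 89 + 34 + 13 + 3, with no two terms consecutive in the sequence.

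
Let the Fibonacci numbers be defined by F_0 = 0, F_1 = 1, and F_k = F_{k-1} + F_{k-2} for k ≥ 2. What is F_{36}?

Iterating the recurrence up to F_{29} = 514229 and F_{28} = 317811:
F_{30} = F_{29} + F_{28} = 514229 + 317811 = 832040
F_{31} = F_{30} + F_{29} = 832040 + 514229 = 1346269
F_{32} = F_{31} + F_{30} = 1346269 + 832040 = 2178309
F_{33} = F_{32} + F_{31} = 2178309 + 1346269 = 3524578
F_{34} = F_{33} + F_{32} = 3524578 + 2178309 = 5702887
F_{35} = F_{34} + F_{33} = 5702887 + 3524578 = 9227465
F_{36} = F_{35} + F_{34} = 9227465 + 5702887 = 14930352

14930352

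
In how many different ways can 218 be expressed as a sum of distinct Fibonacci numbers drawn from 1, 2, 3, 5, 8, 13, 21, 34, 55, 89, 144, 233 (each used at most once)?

218 = 144+55+13+5+1 = 144+55+13+3+2+1 = 144+34+21+13+5+1 = 144+55+8+5+3+2+1 = … (5 more), for 9 in all.

9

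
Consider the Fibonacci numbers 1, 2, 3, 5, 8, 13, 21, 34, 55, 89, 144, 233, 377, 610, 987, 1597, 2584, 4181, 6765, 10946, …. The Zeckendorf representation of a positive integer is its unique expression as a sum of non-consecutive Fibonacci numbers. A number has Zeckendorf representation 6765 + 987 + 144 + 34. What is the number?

6765 + 987 + 144 + 34 = 7930.

7930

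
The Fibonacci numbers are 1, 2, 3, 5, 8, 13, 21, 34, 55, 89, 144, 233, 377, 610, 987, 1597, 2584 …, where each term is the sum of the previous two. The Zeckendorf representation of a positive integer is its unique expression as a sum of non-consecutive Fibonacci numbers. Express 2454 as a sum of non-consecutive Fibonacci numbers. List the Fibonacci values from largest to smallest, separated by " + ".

1597 + 610 + 233 + 13 + 1

Repeatedly subtract the largest Fibonacci number that fits:
2454: greatest Fibonacci not exceeding it is 1597, leaving 857
857: greatest Fibonacci not exceeding it is 610, leaving 247
247: greatest Fibonacci not exceeding it is 233, leaving 14
14: greatest Fibonacci not exceeding it is 13, leaving 1
1: greatest Fibonacci not exceeding it is 1, leaving 0
So 2454 = 1597 + 610 + 233 + 13 + 1, with no two terms consecutive in the sequence.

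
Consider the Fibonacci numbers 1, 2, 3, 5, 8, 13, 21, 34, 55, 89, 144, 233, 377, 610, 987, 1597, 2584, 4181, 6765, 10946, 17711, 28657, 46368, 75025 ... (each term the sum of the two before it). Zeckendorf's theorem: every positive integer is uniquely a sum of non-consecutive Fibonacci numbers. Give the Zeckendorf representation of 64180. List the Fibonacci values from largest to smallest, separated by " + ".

46368 + 17711 + 89 + 8 + 3 + 1

Greedy algorithm:
take 46368 (≤ 64180); 64180 − 46368 = 17812
take 17711 (≤ 17812); 17812 − 17711 = 101
take 89 (≤ 101); 101 − 89 = 12
take 8 (≤ 12); 12 − 8 = 4
take 3 (≤ 4); 4 − 3 = 1
take 1 (≤ 1); 1 − 1 = 0
So 64180 = 46368 + 17711 + 89 + 8 + 3 + 1, with no two terms consecutive in the sequence.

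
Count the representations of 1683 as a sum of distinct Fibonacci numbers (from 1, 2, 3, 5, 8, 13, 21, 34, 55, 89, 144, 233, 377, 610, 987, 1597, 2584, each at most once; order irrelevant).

Each representation comes from the Zeckendorf form by replacing some F_k with F_{k−1} + F_{k−2} where possible.
1683 = 1597+55+21+8+2 = 1597+55+21+5+3+2 = 987+610+55+21+8+2 = … (13 more), for 16 in all.

16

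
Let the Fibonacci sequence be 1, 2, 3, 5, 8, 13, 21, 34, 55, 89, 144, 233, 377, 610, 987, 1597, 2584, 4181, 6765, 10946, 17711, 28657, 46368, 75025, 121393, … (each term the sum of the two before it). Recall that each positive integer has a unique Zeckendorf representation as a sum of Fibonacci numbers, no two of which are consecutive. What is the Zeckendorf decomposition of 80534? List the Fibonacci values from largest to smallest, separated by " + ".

75025 + 4181 + 987 + 233 + 89 + 13 + 5 + 1

75025 ≤ 80534 < 121393, so take 75025; remainder 5509
4181 ≤ 5509 < 6765, so take 4181; remainder 1328
987 ≤ 1328 < 1597, so take 987; remainder 341
233 ≤ 341 < 377, so take 233; remainder 108
89 ≤ 108 < 144, so take 89; remainder 19
13 ≤ 19 < 21, so take 13; remainder 6
5 ≤ 6 < 8, so take 5; remainder 1
1 ≤ 1 < 2, so take 1; remainder 0
So 80534 = 75025 + 4181 + 987 + 233 + 89 + 13 + 5 + 1, with no two terms consecutive in the sequence.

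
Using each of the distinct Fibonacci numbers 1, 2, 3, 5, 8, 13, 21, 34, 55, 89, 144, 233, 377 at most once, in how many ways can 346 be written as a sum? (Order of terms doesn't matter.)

Each representation comes from the Zeckendorf form by replacing some F_k with F_{k−1} + F_{k−2} where possible.
346 = 233+89+21+3 = 233+89+21+2+1 = 233+89+13+8+3 = 233+55+34+21+3 = 233+89+13+8+2+1 = … (10 more), for 15 in all.

15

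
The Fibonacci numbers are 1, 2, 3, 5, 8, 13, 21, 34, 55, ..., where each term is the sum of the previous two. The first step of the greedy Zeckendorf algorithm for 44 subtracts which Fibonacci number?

34 ≤ 44 < 55, so the largest Fibonacci number not exceeding 44 is 34.

34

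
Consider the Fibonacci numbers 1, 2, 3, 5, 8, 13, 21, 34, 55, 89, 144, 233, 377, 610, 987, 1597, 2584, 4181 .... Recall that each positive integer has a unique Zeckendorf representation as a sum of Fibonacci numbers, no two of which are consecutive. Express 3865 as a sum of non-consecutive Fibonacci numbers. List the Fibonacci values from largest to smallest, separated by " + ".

2584 ≤ 3865 < 4181, so take 2584; remainder 1281
987 ≤ 1281 < 1597, so take 987; remainder 294
233 ≤ 294 < 377, so take 233; remainder 61
55 ≤ 61 < 89, so take 55; remainder 6
5 ≤ 6 < 8, so take 5; remainder 1
1 ≤ 1 < 2, so take 1; remainder 0
So 3865 = 2584 + 987 + 233 + 55 + 5 + 1, with no two terms consecutive in the sequence.

2584 + 987 + 233 + 55 + 5 + 1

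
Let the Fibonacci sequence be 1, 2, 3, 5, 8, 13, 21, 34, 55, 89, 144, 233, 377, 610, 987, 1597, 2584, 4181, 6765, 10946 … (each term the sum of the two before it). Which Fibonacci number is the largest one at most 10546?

6765

6765 ≤ 10546 < 10946, so the largest Fibonacci number not exceeding 10546 is 6765.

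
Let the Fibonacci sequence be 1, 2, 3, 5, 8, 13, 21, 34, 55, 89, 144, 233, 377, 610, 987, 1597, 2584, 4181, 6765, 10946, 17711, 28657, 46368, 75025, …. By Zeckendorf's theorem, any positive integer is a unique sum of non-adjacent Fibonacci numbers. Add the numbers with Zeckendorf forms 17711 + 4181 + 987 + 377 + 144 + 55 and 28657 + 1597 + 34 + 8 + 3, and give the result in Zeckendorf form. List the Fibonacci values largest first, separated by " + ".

46368 + 6765 + 610 + 8 + 3

The two numbers are 23455 and 30299, so their sum is 53754.
46368 ≤ 53754 < 75025, so take 46368; remainder 7386
6765 ≤ 7386 < 10946, so take 6765; remainder 621
610 ≤ 621 < 987, so take 610; remainder 11
8 ≤ 11 < 13, so take 8; remainder 3
3 ≤ 3 < 5, so take 3; remainder 0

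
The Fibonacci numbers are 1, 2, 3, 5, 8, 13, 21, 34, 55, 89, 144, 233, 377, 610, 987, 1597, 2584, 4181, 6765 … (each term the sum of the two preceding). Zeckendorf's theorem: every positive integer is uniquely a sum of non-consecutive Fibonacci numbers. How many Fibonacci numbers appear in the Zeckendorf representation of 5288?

Greedy algorithm:
5288 − 4181 = 1107
1107 − 987 = 120
120 − 89 = 31
31 − 21 = 10
10 − 8 = 2
2 − 2 = 0
5288 = 4181 + 987 + 89 + 21 + 8 + 2, which has 6 terms.

6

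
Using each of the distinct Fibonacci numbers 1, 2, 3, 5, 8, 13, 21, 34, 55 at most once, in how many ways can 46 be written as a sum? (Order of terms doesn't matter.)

2

Each representation comes from the Zeckendorf form by replacing some F_k with F_{k−1} + F_{k−2} where possible.
46 = 34+8+3+1 = 21+13+8+3+1 — 2 representations.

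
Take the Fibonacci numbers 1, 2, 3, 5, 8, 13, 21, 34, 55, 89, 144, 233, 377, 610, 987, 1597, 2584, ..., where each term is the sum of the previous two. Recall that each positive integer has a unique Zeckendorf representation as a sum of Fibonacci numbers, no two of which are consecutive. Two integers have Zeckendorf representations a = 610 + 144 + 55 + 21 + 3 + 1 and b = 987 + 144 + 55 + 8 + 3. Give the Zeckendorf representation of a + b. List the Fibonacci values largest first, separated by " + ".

1597 + 377 + 55 + 2

The two numbers are 834 and 1197, so their sum is 2031.
Repeatedly subtract the largest Fibonacci number that fits:
take 1597 (≤ 2031); 2031 − 1597 = 434
take 377 (≤ 434); 434 − 377 = 57
take 55 (≤ 57); 57 − 55 = 2
take 2 (≤ 2); 2 − 2 = 0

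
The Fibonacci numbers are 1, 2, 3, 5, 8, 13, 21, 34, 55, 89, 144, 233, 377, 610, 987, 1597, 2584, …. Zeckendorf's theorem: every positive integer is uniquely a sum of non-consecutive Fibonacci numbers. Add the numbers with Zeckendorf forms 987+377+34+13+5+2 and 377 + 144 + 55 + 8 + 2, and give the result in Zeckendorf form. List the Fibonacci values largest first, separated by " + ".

1597 + 377 + 21 + 8 + 1

The two numbers are 1418 and 586, so their sum is 2004.
largest Fibonacci ≤ 2004 is 1597; 2004 − 1597 = 407
largest Fibonacci ≤ 407 is 377; 407 − 377 = 30
largest Fibonacci ≤ 30 is 21; 30 − 21 = 9
largest Fibonacci ≤ 9 is 8; 9 − 8 = 1
largest Fibonacci ≤ 1 is 1; 1 − 1 = 0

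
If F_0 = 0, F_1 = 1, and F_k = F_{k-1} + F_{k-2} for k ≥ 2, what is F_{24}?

46368

Iterating the recurrence up to F_{16} = 987 and F_{15} = 610:
F_{17} = F_{16} + F_{15} = 987 + 610 = 1597
F_{18} = F_{17} + F_{16} = 1597 + 987 = 2584
F_{19} = F_{18} + F_{17} = 2584 + 1597 = 4181
F_{20} = F_{19} + F_{18} = 4181 + 2584 = 6765
F_{21} = F_{20} + F_{19} = 6765 + 4181 = 10946
F_{22} = F_{21} + F_{20} = 10946 + 6765 = 17711
F_{23} = F_{22} + F_{21} = 17711 + 10946 = 28657
F_{24} = F_{23} + F_{22} = 28657 + 17711 = 46368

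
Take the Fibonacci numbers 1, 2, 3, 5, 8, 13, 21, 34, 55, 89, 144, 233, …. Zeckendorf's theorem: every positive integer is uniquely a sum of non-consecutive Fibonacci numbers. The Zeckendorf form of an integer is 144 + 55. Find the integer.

199

144 + 55 = 199.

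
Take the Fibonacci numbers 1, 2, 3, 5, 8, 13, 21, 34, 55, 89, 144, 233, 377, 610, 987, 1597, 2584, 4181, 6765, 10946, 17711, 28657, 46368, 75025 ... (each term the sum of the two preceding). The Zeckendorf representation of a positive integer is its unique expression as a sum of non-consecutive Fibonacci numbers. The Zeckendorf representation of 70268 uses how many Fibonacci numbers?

largest Fibonacci ≤ 70268 is 46368; 70268 − 46368 = 23900
largest Fibonacci ≤ 23900 is 17711; 23900 − 17711 = 6189
largest Fibonacci ≤ 6189 is 4181; 6189 − 4181 = 2008
largest Fibonacci ≤ 2008 is 1597; 2008 − 1597 = 411
largest Fibonacci ≤ 411 is 377; 411 − 377 = 34
largest Fibonacci ≤ 34 is 34; 34 − 34 = 0
70268 = 46368 + 17711 + 4181 + 1597 + 377 + 34, which has 6 terms.

6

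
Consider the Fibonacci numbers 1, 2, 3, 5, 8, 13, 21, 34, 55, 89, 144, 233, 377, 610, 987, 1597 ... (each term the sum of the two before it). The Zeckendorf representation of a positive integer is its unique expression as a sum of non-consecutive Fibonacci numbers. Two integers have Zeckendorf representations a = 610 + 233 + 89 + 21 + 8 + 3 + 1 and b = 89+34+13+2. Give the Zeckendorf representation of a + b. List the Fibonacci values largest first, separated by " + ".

The two numbers are 965 and 138, so their sum is 1103.
1103: greatest Fibonacci not exceeding it is 987, leaving 116
116: greatest Fibonacci not exceeding it is 89, leaving 27
27: greatest Fibonacci not exceeding it is 21, leaving 6
6: greatest Fibonacci not exceeding it is 5, leaving 1
1: greatest Fibonacci not exceeding it is 1, leaving 0

987 + 89 + 21 + 5 + 1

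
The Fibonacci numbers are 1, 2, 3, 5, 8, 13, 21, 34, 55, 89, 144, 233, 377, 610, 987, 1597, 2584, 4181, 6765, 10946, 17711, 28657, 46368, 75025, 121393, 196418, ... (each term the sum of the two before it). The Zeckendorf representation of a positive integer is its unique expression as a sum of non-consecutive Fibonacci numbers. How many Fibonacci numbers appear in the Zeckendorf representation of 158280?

9

largest Fibonacci ≤ 158280 is 121393; 158280 − 121393 = 36887
largest Fibonacci ≤ 36887 is 28657; 36887 − 28657 = 8230
largest Fibonacci ≤ 8230 is 6765; 8230 − 6765 = 1465
largest Fibonacci ≤ 1465 is 987; 1465 − 987 = 478
largest Fibonacci ≤ 478 is 377; 478 − 377 = 101
largest Fibonacci ≤ 101 is 89; 101 − 89 = 12
largest Fibonacci ≤ 12 is 8; 12 − 8 = 4
largest Fibonacci ≤ 4 is 3; 4 − 3 = 1
largest Fibonacci ≤ 1 is 1; 1 − 1 = 0
158280 = 121393 + 28657 + 6765 + 987 + 377 + 89 + 8 + 3 + 1, which has 9 terms.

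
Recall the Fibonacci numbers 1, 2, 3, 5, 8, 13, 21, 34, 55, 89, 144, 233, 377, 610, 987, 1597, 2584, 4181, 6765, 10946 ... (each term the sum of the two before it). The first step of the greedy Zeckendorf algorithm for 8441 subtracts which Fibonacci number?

6765

6765 ≤ 8441 < 10946, so the largest Fibonacci number not exceeding 8441 is 6765.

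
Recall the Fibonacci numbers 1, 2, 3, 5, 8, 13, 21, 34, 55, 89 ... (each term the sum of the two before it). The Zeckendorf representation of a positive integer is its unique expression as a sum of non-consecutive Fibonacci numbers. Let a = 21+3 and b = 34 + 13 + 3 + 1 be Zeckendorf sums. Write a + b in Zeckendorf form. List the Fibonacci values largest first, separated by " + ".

55 + 13 + 5 + 2

The two numbers are 24 and 51, so their sum is 75.
Greedy algorithm:
55 ≤ 75 < 89, so take 55; remainder 20
13 ≤ 20 < 21, so take 13; remainder 7
5 ≤ 7 < 8, so take 5; remainder 2
2 ≤ 2 < 3, so take 2; remainder 0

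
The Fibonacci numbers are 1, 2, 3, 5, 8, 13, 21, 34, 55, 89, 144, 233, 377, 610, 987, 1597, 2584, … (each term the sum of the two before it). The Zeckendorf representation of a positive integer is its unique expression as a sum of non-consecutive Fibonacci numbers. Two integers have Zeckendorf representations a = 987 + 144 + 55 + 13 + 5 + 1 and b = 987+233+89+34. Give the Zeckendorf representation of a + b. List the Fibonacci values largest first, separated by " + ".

1597 + 610 + 233 + 89 + 13 + 5 + 1

The two numbers are 1205 and 1343, so their sum is 2548.
Greedy algorithm:
1597 ≤ 2548 < 2584, so take 1597; remainder 951
610 ≤ 951 < 987, so take 610; remainder 341
233 ≤ 341 < 377, so take 233; remainder 108
89 ≤ 108 < 144, so take 89; remainder 19
13 ≤ 19 < 21, so take 13; remainder 6
5 ≤ 6 < 8, so take 5; remainder 1
1 ≤ 1 < 2, so take 1; remainder 0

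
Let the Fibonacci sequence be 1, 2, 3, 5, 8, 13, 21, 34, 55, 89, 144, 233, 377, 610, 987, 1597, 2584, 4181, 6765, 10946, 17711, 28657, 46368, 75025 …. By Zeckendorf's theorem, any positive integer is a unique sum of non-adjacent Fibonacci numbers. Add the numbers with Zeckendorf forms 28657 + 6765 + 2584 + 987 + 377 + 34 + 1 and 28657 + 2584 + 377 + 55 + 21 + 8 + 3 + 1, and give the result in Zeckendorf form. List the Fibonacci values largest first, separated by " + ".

The two numbers are 39405 and 31706, so their sum is 71111.
Greedy algorithm:
46368 ≤ 71111 < 75025, so take 46368; remainder 24743
17711 ≤ 24743 < 28657, so take 17711; remainder 7032
6765 ≤ 7032 < 10946, so take 6765; remainder 267
233 ≤ 267 < 377, so take 233; remainder 34
34 ≤ 34 < 55, so take 34; remainder 0

46368 + 17711 + 6765 + 233 + 34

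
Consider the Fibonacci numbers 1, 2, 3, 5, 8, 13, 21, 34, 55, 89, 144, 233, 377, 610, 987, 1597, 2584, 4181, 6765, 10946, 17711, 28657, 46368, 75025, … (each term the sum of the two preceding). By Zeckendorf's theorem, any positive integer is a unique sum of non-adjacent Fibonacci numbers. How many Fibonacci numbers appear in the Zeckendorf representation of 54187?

7

take 46368 (≤ 54187); 54187 − 46368 = 7819
take 6765 (≤ 7819); 7819 − 6765 = 1054
take 987 (≤ 1054); 1054 − 987 = 67
take 55 (≤ 67); 67 − 55 = 12
take 8 (≤ 12); 12 − 8 = 4
take 3 (≤ 4); 4 − 3 = 1
take 1 (≤ 1); 1 − 1 = 0
54187 = 46368 + 6765 + 987 + 55 + 8 + 3 + 1, which has 7 terms.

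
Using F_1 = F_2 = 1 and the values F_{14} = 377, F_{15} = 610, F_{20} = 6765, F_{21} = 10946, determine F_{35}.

9227465

By the addition formula F_{m+n} = F_m F_{n+1} + F_{m−1} F_n with m=15, n=20: F_{35} = 610·10946 + 377·6765 = 6677060 + 2550405 = 9227465.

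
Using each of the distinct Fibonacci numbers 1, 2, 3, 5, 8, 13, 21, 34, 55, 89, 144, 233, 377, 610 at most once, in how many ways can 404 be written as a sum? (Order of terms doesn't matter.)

Starting from the Zeckendorf form and repeatedly splitting a term F_k into F_{k−1} + F_{k−2} (when neither is already used) reaches every representation.
404 = 377+21+5+1 = 377+21+3+2+1 = 377+13+8+5+1 = 233+144+21+5+1 = … (10 more), for 14 in all.

14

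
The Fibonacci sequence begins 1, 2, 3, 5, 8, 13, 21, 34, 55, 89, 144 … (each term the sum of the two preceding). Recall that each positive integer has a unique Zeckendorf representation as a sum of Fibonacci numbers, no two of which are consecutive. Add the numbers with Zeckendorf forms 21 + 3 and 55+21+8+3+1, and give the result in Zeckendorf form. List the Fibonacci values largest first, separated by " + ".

89 + 21 + 2

The two numbers are 24 and 88, so their sum is 112.
Greedily peel off the largest Fibonacci term at each step:
largest Fibonacci ≤ 112 is 89; 112 − 89 = 23
largest Fibonacci ≤ 23 is 21; 23 − 21 = 2
largest Fibonacci ≤ 2 is 2; 2 − 2 = 0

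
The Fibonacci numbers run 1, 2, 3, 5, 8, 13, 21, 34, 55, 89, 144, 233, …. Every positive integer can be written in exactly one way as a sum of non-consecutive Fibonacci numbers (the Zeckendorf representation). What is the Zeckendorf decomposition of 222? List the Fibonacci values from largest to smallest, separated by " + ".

Greedily peel off the largest Fibonacci term at each step:
222: greatest Fibonacci not exceeding it is 144, leaving 78
78: greatest Fibonacci not exceeding it is 55, leaving 23
23: greatest Fibonacci not exceeding it is 21, leaving 2
2: greatest Fibonacci not exceeding it is 2, leaving 0
So 222 = 144 + 55 + 21 + 2, with no two terms consecutive in the sequence.

144 + 55 + 21 + 2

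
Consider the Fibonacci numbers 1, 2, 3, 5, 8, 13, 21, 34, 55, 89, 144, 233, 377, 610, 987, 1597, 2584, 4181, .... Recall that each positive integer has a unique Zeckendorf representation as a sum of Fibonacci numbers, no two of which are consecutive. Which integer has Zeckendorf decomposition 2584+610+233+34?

2584+610+233+34 = 3461.

3461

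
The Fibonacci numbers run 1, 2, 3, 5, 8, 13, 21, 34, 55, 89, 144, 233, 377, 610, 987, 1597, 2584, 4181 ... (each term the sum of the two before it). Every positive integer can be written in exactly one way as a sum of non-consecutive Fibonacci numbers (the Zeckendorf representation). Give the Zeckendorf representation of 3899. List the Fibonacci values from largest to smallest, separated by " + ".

3899 − 2584 = 1315
1315 − 987 = 328
328 − 233 = 95
95 − 89 = 6
6 − 5 = 1
1 − 1 = 0
So 3899 = 2584 + 987 + 233 + 89 + 5 + 1, with no two terms consecutive in the sequence.

2584 + 987 + 233 + 89 + 5 + 1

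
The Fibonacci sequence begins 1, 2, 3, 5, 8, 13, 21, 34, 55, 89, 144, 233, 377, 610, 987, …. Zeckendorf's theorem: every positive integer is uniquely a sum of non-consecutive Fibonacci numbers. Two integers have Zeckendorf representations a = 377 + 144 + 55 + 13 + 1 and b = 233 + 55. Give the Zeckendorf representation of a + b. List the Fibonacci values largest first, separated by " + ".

The two numbers are 590 and 288, so their sum is 878.
subtract 610 from 878: 268 remains
subtract 233 from 268: 35 remains
subtract 34 from 35: 1 remains
subtract 1 from 1: 0 remains

610 + 233 + 34 + 1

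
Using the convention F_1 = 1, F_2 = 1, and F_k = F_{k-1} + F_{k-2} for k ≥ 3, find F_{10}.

55

Iterating the recurrence up to F_{6} = 8 and F_{5} = 5:
F_{7} = F_{6} + F_{5} = 8 + 5 = 13
F_{8} = F_{7} + F_{6} = 13 + 8 = 21
F_{9} = F_{8} + F_{7} = 21 + 13 = 34
F_{10} = F_{9} + F_{8} = 34 + 21 = 55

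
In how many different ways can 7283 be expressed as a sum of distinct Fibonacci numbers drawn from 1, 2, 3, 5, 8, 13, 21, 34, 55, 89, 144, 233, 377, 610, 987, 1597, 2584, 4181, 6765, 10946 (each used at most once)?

Starting from the Zeckendorf form and repeatedly splitting a term F_k into F_{k−1} + F_{k−2} (when neither is already used) reaches every representation.
7283 = 6765+377+89+34+13+5 = 6765+377+89+34+13+3+2 = 6765+233+144+89+34+13+5 = 4181+2584+377+89+34+13+5 = … (31 more), for 35 in all.

35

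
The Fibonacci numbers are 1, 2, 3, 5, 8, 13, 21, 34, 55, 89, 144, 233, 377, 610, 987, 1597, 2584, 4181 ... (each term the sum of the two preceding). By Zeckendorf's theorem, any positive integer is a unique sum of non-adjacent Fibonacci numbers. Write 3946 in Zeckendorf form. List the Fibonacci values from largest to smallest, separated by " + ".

2584 + 987 + 233 + 89 + 34 + 13 + 5 + 1

Repeatedly subtract the largest Fibonacci number that fits:
subtract 2584 from 3946: 1362 remains
subtract 987 from 1362: 375 remains
subtract 233 from 375: 142 remains
subtract 89 from 142: 53 remains
subtract 34 from 53: 19 remains
subtract 13 from 19: 6 remains
subtract 5 from 6: 1 remains
subtract 1 from 1: 0 remains
So 3946 = 2584 + 987 + 233 + 89 + 34 + 13 + 5 + 1, with no two terms consecutive in the sequence.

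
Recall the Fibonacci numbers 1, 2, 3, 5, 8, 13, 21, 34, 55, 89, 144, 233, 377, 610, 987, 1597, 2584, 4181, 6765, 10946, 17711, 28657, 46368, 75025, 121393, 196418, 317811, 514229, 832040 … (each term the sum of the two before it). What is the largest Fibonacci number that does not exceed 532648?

514229

514229 ≤ 532648 < 832040, so the largest Fibonacci number not exceeding 532648 is 514229.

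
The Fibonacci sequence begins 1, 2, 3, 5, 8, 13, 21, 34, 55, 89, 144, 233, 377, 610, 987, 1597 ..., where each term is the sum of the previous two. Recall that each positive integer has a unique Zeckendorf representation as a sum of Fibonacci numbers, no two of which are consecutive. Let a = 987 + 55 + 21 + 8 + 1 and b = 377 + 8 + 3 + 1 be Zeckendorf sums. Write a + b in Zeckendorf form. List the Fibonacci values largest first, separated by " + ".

The two numbers are 1072 and 389, so their sum is 1461.
take 987 (≤ 1461); 1461 − 987 = 474
take 377 (≤ 474); 474 − 377 = 97
take 89 (≤ 97); 97 − 89 = 8
take 8 (≤ 8); 8 − 8 = 0

987 + 377 + 89 + 8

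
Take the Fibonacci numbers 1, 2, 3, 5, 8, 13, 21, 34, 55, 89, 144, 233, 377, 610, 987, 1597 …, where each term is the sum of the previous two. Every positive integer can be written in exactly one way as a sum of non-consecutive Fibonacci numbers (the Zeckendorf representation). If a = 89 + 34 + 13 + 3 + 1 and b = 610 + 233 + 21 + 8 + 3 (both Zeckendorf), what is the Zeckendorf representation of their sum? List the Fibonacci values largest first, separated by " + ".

987 + 21 + 5 + 2

The two numbers are 140 and 875, so their sum is 1015.
Repeatedly subtract the largest Fibonacci number that fits:
987 ≤ 1015 < 1597, so take 987; remainder 28
21 ≤ 28 < 34, so take 21; remainder 7
5 ≤ 7 < 8, so take 5; remainder 2
2 ≤ 2 < 3, so take 2; remainder 0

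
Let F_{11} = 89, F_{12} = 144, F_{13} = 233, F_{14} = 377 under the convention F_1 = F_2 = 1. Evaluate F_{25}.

By the addition formula F_{m+n} = F_m F_{n+1} + F_{m−1} F_n with m=14, n=11: F_{25} = 377·144 + 233·89 = 54288 + 20737 = 75025.

75025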